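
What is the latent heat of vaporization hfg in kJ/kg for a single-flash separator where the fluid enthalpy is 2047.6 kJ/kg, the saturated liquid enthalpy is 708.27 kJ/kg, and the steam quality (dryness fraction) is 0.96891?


hfg = (h - hf) / x
hfg = (2047.6 - 708.27) / 0.96891
hfg = 1382.3 kJ/kg


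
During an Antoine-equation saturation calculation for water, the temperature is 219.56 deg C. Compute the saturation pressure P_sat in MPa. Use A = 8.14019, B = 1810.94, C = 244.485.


P_sat = 10^(A - B/(C + T)) / 760 * 0.101325
P_sat = 10^(8.14019 - 1810.94/(244.485 + 219.56)) / 760 * 0.101325
P_sat = 2.3045 MPa


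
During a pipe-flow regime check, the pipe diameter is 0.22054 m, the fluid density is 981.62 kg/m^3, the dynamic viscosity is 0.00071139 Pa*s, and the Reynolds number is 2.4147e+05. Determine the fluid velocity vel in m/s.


vel = Re * mu / (rho * D)
vel = 2.4147e+05 * 0.00071139 / (981.62 * 0.22054)
vel = 0.79349 m/s


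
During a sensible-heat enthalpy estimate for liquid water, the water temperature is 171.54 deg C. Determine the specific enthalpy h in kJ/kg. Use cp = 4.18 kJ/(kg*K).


h = cp * T
h = 4.18 * 171.54
h = 717.04 kJ/kg


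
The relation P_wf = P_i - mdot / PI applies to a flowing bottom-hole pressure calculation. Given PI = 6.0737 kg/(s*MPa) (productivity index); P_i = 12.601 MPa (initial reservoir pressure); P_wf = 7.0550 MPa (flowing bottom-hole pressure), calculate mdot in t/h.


mdot = (P_i - P_wf) * PI
mdot = (12.601 - 7.0550) * 6.0737
mdot = 33.68474 kg/s
Convert: 33.68474 kg/s * 3.6 = 121.27 t/h
mdot = 121.27 t/h


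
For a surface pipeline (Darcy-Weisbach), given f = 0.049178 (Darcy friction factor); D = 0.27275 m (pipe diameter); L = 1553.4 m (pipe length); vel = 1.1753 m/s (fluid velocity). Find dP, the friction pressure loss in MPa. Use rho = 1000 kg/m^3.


dP = f * (L/D) * (rho*vel^2/2) / 1000
dP = 0.049178 * (1553.4/0.27275) * (1000*1.1753^2/2) / 1000
dP = 193.4447 kPa
Convert: 193.4447 kPa * 0.001 = 0.19344 MPa
dP = 0.19344 MPa


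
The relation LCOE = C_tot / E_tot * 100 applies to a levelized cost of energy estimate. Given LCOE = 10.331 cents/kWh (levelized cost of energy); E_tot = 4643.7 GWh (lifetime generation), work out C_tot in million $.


C_tot = LCOE / 100 * E_tot
C_tot = 10.331 / 100 * 4643.7
C_tot = 479.74 million $


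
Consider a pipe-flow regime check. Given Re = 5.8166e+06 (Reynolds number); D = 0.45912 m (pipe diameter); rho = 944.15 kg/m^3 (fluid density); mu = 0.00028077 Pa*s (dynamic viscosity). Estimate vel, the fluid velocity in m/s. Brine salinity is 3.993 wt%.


vel = Re * mu / (rho * D)
vel = 5.8166e+06 * 0.00028077 / (944.15 * 0.45912)
vel = 3.7675 m/s


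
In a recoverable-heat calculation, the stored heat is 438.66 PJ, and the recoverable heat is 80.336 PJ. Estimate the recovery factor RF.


RF = Q_rec / Q_s
RF = 80.336 / 438.66
RF = 0.18314


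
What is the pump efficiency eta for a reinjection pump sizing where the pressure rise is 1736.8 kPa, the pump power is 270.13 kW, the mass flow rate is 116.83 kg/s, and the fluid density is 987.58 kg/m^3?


eta = mdot * dP / (rho * P_pump)
eta = 116.83 * 1736.8 / (987.58 * 270.13)
eta = 0.76060


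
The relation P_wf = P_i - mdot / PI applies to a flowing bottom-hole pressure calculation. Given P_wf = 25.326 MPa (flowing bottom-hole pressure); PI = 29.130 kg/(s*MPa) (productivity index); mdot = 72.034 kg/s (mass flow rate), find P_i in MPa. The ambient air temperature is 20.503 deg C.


P_i = P_wf + mdot / PI
P_i = 25.326 + 72.034 / 29.130
P_i = 27.799 MPa


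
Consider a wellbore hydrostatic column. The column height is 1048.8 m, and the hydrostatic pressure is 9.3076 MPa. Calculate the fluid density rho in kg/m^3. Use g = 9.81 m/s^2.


rho = P * 1e6 / (g * h)
rho = 9.3076 * 1e6 / (9.81 * 1048.8)
rho = 904.64 kg/m^3


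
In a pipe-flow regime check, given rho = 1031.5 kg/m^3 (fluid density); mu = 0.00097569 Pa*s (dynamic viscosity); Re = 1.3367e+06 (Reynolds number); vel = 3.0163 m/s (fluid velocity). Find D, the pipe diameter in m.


D = Re * mu / (rho * vel)
D = 1.3367e+06 * 0.00097569 / (1031.5 * 3.0163)
D = 0.41918 m


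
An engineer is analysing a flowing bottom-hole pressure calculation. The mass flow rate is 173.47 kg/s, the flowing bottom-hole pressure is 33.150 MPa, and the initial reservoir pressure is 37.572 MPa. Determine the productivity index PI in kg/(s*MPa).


PI = mdot / (P_i - P_wf)
PI = 173.47 / (37.572 - 33.150)
PI = 39.229 kg/(s*MPa)


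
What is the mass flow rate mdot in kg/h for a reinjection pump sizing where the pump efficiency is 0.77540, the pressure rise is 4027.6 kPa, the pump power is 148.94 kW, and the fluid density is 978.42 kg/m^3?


mdot = P_pump * rho * eta / dP
mdot = 148.94 * 978.42 * 0.77540 / 4027.6
mdot = 28.05538 kg/s
Convert: 28.05538 kg/s * 3600.0 = 1.0100e+05 kg/h
mdot = 1.0100e+05 kg/h


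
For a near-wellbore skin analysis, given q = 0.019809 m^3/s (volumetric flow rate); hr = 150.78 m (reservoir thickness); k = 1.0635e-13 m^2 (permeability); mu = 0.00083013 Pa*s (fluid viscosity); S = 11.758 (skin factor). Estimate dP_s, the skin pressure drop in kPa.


dP_s = S * q * mu / (2*pi*k*hr) / 1000
dP_s = 11.758 * 0.019809 * 0.00083013 / (2*pi*1.0635e-13*150.78) / 1000
dP_s = 1919.0 kPa


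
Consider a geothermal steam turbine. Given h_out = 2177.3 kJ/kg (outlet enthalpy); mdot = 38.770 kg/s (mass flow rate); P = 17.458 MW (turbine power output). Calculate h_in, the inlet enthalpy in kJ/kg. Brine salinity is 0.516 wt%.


h_in = h_out + P * 1000 / mdot
h_in = 2177.3 + 17.458 * 1000 / 38.770
h_in = 2627.6 kJ/kg


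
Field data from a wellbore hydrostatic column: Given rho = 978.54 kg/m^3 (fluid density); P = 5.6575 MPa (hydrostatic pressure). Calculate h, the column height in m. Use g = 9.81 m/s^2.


h = P * 1e6 / (g * rho)
h = 5.6575 * 1e6 / (9.81 * 978.54)
h = 589.35 m


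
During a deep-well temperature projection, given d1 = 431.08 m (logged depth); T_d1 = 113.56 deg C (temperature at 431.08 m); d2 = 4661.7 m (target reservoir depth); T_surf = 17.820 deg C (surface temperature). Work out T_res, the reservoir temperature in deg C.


Step 1: grad = (T_d1 - T_surf)/d1 * 1000 = (113.56 - 17.82)/431.08 * 1000 = 222.0933 deg C/km
Step 2: T_res = T_surf + grad*d2/1000 = 17.82 + 222.0933*4661.7/1000 = 1053.2 deg C
T_res = 1053.2 deg C


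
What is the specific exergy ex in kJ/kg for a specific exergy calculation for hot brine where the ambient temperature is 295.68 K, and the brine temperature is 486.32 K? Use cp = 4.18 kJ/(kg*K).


ex = cp * ((T_b - T_0) - T_0 * ln(T_b/T_0))
ex = 4.18 * ((486.32 - 295.68) - 295.68 * ln(486.32/295.68))
ex = 181.88 kJ/kg


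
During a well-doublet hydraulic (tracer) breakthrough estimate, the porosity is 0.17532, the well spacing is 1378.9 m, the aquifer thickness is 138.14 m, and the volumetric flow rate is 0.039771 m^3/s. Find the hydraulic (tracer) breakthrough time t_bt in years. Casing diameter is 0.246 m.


t_bt = pi * hr * phi * L^2 / (3 * Qv) / (365.25*86400)
t_bt = pi * 138.14 * 0.17532 * 1378.9^2 / (3 * 0.039771) / (365.25*86400)
t_bt = 38.422 years


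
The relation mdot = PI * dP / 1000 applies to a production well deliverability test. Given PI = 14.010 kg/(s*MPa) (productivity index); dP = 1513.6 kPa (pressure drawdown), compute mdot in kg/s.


mdot = PI * dP / 1000
mdot = 14.010 * 1513.6 / 1000
mdot = 21.206 kg/s


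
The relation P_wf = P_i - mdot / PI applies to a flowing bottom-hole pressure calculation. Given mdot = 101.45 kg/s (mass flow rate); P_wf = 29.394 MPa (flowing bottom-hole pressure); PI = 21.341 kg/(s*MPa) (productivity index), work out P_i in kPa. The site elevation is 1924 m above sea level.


P_i = P_wf + mdot / PI
P_i = 29.394 + 101.45 / 21.341
P_i = 34.14776 MPa
Convert: 34.14776 MPa * 1000.0 = 34148 kPa
P_i = 34148 kPa


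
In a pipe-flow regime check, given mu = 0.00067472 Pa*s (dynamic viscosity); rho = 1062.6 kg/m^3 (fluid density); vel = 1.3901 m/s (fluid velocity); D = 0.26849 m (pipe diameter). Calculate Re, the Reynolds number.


Re = rho * vel * D / mu
Re = 1062.6 * 1.3901 * 0.26849 / 0.00067472
Re = 5.8779e+05


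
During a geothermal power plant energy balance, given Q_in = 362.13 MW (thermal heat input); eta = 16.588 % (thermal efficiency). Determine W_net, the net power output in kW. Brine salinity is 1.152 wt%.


W_net = eta / 100 * Q_in
W_net = 16.588 / 100 * 362.13
W_net = 60.07012 MW
Convert: 60.07012 MW * 1000.0 = 60070 kW
W_net = 60070 kW


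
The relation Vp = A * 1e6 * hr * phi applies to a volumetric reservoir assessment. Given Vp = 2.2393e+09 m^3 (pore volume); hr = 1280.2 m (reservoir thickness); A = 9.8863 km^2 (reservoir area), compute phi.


phi = Vp / (A * 1e6 * hr)
phi = 2.2393e+09 / (9.8863 * 1e6 * 1280.2)
phi = 0.17693


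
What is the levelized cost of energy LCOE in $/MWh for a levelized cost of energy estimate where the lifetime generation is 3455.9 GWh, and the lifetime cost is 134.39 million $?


LCOE = C_tot / E_tot * 100
LCOE = 134.39 / 3455.9 * 100
LCOE = 3.888712 cents/kWh
Convert: 3.888712 cents/kWh * 10.0 = 38.887 $/MWh
LCOE = 38.887 $/MWh


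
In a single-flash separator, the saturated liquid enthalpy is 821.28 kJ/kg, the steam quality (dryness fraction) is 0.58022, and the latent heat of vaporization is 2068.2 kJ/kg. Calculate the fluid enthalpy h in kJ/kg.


h = hf + x * hfg
h = 821.28 + 0.58022 * 2068.2
h = 2021.3 kJ/kg


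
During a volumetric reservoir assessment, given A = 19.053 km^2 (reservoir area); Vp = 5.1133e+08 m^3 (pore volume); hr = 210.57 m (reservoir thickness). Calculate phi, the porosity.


phi = Vp / (A * 1e6 * hr)
phi = 5.1133e+08 / (19.053 * 1e6 * 210.57)
phi = 0.12745


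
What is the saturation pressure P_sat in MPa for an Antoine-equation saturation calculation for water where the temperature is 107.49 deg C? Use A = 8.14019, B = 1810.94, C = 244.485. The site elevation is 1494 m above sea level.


P_sat = 10^(A - B/(C + T)) / 760 * 0.101325
P_sat = 10^(8.14019 - 1810.94/(244.485 + 107.49)) / 760 * 0.101325
P_sat = 0.13183 MPa


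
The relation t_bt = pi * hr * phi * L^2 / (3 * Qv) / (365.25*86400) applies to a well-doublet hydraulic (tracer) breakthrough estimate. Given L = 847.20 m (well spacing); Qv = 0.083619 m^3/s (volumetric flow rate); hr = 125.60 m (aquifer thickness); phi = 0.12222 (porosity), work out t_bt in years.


t_bt = pi * hr * phi * L^2 / (3 * Qv) / (365.25*86400)
t_bt = pi * 125.60 * 0.12222 * 847.20^2 / (3 * 0.083619) / (365.25*86400)
t_bt = 4.3724 years


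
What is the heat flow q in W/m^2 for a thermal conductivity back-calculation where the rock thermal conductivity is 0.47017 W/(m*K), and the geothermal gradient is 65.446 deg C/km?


q = k * grad / 1000
q = 0.47017 * 65.446 / 1000
q = 0.030771 W/m^2


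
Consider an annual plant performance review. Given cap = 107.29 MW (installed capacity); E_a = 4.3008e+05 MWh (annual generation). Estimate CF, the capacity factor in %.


CF = E_a / (cap * 8760) * 100
CF = 4.3008e+05 / (107.29 * 8760) * 100
CF = 45.760 %


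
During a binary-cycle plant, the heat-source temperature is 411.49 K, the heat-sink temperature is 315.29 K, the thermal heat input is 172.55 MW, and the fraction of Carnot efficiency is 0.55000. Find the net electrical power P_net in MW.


Step 1: eta = (1 - Tc/Th)*f = (1 - 315.29/411.49)*0.55 = 0.1285815
Step 2: P_net = eta * Q_in = 0.1285815 * 172.55 = 22.187 MW
P_net = 22.187 MW


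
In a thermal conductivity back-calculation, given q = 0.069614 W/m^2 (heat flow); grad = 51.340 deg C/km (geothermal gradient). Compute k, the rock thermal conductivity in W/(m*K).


k = q / (grad / 1000)
k = 0.069614 / (51.340 / 1000)
k = 1.3559 W/(m*K)


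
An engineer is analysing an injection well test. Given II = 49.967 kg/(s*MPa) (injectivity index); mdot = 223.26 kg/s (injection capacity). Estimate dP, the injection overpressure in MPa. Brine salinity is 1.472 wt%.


dP = mdot * 1000 / II
dP = 223.26 * 1000 / 49.967
dP = 4468.149 kPa
Convert: 4468.149 kPa * 0.001 = 4.4681 MPa
dP = 4.4681 MPa


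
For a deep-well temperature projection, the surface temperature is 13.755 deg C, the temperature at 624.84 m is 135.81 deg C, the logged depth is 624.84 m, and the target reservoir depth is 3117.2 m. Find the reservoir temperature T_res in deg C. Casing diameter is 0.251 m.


Step 1: grad = (T_d1 - T_surf)/d1 * 1000 = (135.81 - 13.755)/624.84 * 1000 = 195.3380 deg C/km
Step 2: T_res = T_surf + grad*d2/1000 = 13.755 + 195.3380*3117.2/1000 = 622.66 deg C
T_res = 622.66 deg C


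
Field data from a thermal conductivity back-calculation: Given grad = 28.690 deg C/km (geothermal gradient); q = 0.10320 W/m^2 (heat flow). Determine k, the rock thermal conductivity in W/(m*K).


k = q / (grad / 1000)
k = 0.10320 / (28.690 / 1000)
k = 3.5971 W/(m*K)


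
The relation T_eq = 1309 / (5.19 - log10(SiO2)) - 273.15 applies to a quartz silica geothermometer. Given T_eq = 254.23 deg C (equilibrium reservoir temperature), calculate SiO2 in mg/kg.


SiO2 = 10^(5.19 - 1309/(T_eq + 273.15))
SiO2 = 10^(5.19 - 1309/(254.23 + 273.15))
SiO2 = 510.41 mg/kg


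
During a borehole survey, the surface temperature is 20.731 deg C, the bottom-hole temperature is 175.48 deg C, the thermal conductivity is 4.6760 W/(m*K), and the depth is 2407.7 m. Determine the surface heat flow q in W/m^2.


Step 1: grad = (T_d - T_surf)/d * 1000 = (175.48 - 20.731)/2407.7 * 1000 = 64.27254 deg C/km
Step 2: q = k * grad / 1000 = 4.676 * 64.27254 / 1000 = 0.30054 W/m^2
q = 0.30054 W/m^2


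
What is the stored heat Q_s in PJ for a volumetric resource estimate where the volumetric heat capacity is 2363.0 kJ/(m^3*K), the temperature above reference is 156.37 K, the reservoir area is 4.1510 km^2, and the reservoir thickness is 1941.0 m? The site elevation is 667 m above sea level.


Step 1: Vr = A*1e6*hr = 4.151*1e6*1941.0 = 8.057091e+09 m^3
Step 2: Q_s = Vr*rhoc*dT/1e12 = 8.057091e+09*2363.0*156.37/1e12 = 2977.1 PJ
Q_s = 2977.1 PJ


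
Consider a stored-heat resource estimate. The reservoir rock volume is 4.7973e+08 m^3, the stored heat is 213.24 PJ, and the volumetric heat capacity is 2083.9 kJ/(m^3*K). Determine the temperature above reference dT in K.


dT = Q_s * 1e12 / (Vr * rhoc)
dT = 213.24 * 1e12 / (4.7973e+08 * 2083.9)
dT = 213.30 K


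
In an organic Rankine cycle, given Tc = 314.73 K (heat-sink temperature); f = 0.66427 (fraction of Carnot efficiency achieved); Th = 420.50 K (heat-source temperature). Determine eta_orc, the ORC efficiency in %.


eta_orc = (1 - Tc/Th) * f * 100
eta_orc = (1 - 314.73/420.50) * 0.66427 * 100
eta_orc = 16.709 %


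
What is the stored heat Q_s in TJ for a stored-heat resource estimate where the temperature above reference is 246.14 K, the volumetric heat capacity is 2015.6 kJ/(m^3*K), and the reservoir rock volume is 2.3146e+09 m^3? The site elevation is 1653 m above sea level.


Q_s = Vr * rhoc * dT / 1e12
Q_s = 2.3146e+09 * 2015.6 * 246.14 / 1e12
Q_s = 1148.319 PJ
Convert: 1148.319 PJ * 1000.0 = 1.1483e+06 TJ
Q_s = 1.1483e+06 TJ


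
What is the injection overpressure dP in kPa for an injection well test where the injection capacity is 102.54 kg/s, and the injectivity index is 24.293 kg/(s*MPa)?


dP = mdot * 1000 / II
dP = 102.54 * 1000 / 24.293
dP = 4221.0 kPa


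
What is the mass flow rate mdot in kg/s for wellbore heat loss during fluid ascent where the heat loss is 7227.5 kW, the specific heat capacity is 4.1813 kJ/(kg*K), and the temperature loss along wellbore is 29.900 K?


mdot = Q_loss / (cp * dT)
mdot = 7227.5 / (4.1813 * 29.900)
mdot = 57.810 kg/s


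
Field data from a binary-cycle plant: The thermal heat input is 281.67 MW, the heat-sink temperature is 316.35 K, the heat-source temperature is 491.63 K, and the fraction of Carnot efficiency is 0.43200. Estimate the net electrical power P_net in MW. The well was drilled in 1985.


Step 1: eta = (1 - Tc/Th)*f = (1 - 316.35/491.63)*0.432 = 0.1540202
Step 2: P_net = eta * Q_in = 0.1540202 * 281.67 = 43.383 MW
P_net = 43.383 MW


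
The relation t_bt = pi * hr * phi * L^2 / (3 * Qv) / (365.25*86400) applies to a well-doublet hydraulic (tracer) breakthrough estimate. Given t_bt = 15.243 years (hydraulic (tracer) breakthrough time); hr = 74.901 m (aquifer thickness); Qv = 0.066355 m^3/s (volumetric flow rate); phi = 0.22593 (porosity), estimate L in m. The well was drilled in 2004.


L = sqrt(t_bt*365.25*86400*3*Qv / (pi*hr*phi))
L = sqrt(15.243*365.25*86400*3*0.066355 / (pi*74.901*0.22593))
L = 1342.1 m


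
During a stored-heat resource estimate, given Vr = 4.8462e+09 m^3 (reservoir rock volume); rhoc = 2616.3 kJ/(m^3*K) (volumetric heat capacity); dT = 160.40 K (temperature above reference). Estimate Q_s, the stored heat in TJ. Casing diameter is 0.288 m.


Q_s = Vr * rhoc * dT / 1e12
Q_s = 4.8462e+09 * 2616.3 * 160.40 / 1e12
Q_s = 2033.730 PJ
Convert: 2033.730 PJ * 1000.0 = 2.0337e+06 TJ
Q_s = 2.0337e+06 TJ


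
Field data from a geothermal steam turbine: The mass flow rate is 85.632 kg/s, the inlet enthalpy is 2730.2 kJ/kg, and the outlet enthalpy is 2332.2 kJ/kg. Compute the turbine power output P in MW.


P = mdot * (h_in - h_out) / 1000
P = 85.632 * (2730.2 - 2332.2) / 1000
P = 34.082 MW


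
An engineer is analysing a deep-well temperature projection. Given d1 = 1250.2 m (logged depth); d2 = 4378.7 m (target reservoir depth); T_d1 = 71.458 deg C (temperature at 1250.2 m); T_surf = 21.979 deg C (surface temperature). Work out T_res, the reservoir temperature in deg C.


Step 1: grad = (T_d1 - T_surf)/d1 * 1000 = (71.458 - 21.979)/1250.2 * 1000 = 39.57687 deg C/km
Step 2: T_res = T_surf + grad*d2/1000 = 21.979 + 39.57687*4378.7/1000 = 195.27 deg C
T_res = 195.27 deg C


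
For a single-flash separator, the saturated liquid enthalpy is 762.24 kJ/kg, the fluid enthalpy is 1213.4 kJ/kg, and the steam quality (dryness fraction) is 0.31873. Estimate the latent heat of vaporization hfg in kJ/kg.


hfg = (h - hf) / x
hfg = (1213.4 - 762.24) / 0.31873
hfg = 1415.5 kJ/kg


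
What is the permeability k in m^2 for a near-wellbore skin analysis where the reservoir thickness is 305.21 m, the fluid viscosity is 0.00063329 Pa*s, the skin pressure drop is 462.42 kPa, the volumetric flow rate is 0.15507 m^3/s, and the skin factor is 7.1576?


k = S*q*mu / (2*pi*dP_s*1000*hr)
k = 7.1576*0.15507*0.00063329 / (2*pi*462.42*1000*305.21)
k = 7.9265e-13 m^2


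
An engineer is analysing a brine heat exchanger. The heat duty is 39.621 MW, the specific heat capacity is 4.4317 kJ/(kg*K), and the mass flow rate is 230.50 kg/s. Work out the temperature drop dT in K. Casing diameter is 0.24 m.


dT = Q * 1000 / (mdot * cp)
dT = 39.621 * 1000 / (230.50 * 4.4317)
dT = 38.787 K


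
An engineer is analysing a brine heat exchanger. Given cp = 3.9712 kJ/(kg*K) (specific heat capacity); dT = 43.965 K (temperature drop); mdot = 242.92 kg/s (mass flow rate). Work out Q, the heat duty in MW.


Q = mdot * cp * dT / 1000
Q = 242.92 * 3.9712 * 43.965 / 1000
Q = 42.412 MW


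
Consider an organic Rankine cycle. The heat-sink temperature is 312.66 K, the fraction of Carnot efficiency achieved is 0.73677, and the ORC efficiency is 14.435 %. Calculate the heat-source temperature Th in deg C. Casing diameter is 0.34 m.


Th = Tc / (1 - (eta_orc/100)/f)
Th = 312.66 / (1 - (14.435/100)/0.73677)
Th = 388.8432 K
Convert to deg C: 388.8432 - 273.15 = 115.69 deg C
Th = 115.69 deg C


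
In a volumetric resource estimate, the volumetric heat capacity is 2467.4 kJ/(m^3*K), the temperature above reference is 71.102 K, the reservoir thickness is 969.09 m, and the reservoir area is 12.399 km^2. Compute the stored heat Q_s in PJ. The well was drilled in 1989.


Step 1: Vr = A*1e6*hr = 12.399*1e6*969.09 = 1.201575e+10 m^3
Step 2: Q_s = Vr*rhoc*dT/1e12 = 1.201575e+10*2467.4*71.102/1e12 = 2108.0 PJ
Q_s = 2108.0 PJ


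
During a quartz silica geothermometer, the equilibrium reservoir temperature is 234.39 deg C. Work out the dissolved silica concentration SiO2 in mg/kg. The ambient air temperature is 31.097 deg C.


SiO2 = 10^(5.19 - 1309/(T_eq + 273.15))
SiO2 = 10^(5.19 - 1309/(234.39 + 273.15))
SiO2 = 408.22 mg/kg


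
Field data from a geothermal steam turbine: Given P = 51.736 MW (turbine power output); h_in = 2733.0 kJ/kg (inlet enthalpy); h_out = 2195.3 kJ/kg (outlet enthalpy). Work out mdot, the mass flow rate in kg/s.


mdot = P * 1000 / (h_in - h_out)
mdot = 51.736 * 1000 / (2733.0 - 2195.3)
mdot = 96.217 kg/s


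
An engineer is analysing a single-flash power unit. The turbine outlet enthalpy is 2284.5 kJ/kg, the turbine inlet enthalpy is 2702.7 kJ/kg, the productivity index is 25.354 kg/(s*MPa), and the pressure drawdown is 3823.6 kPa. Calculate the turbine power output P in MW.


Step 1: mdot = PI * dP / 1000 = 25.354 * 3823.6 / 1000 = 96.94355 kg/s
Step 2: P = mdot*(h_in - h_out)/1000 = 96.94355*(2702.7 - 2284.5)/1000 = 40.542 MW
P = 40.542 MW


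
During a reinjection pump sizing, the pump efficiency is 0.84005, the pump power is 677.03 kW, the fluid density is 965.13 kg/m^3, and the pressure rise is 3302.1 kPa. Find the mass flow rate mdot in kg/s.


mdot = P_pump * rho * eta / dP
mdot = 677.03 * 965.13 * 0.84005 / 3302.1
mdot = 166.23 kg/s


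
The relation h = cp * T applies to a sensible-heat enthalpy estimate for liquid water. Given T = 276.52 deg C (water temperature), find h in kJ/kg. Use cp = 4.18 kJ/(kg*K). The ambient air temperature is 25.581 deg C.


h = cp * T
h = 4.18 * 276.52
h = 1155.9 kJ/kg


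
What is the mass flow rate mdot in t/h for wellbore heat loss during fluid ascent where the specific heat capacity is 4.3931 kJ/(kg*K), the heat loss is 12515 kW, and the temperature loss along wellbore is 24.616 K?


mdot = Q_loss / (cp * dT)
mdot = 12515 / (4.3931 * 24.616)
mdot = 115.7290 kg/s
Convert: 115.7290 kg/s * 3.6 = 416.62 t/h
mdot = 416.62 t/h


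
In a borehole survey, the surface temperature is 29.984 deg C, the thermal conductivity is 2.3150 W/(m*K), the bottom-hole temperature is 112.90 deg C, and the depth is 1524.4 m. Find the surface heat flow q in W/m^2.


Step 1: grad = (T_d - T_surf)/d * 1000 = (112.9 - 29.984)/1524.4 * 1000 = 54.39255 deg C/km
Step 2: q = k * grad / 1000 = 2.315 * 54.39255 / 1000 = 0.12592 W/m^2
q = 0.12592 W/m^2


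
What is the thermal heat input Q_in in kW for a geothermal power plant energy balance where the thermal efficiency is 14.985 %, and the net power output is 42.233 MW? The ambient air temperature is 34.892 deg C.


Q_in = W_net / (eta / 100)
Q_in = 42.233 / (14.985 / 100)
Q_in = 281.8352 MW
Convert: 281.8352 MW * 1000.0 = 2.8184e+05 kW
Q_in = 2.8184e+05 kW


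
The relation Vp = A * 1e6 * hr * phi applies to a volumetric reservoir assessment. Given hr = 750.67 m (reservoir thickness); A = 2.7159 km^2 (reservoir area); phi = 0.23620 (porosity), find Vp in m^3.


Vp = A * 1e6 * hr * phi
Vp = 2.7159 * 1e6 * 750.67 * 0.23620
Vp = 4.8155e+08 m^3


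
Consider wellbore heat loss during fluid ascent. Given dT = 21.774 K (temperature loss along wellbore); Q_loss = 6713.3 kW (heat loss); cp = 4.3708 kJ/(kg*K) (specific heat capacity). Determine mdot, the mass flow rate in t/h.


mdot = Q_loss / (cp * dT)
mdot = 6713.3 / (4.3708 * 21.774)
mdot = 70.54023 kg/s
Convert: 70.54023 kg/s * 3.6 = 253.94 t/h
mdot = 253.94 t/h


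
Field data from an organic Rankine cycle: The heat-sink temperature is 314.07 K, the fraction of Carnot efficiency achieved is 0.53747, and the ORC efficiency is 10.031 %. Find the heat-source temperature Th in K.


Th = Tc / (1 - (eta_orc/100)/f)
Th = 314.07 / (1 - (10.031/100)/0.53747)
Th = 386.14 K


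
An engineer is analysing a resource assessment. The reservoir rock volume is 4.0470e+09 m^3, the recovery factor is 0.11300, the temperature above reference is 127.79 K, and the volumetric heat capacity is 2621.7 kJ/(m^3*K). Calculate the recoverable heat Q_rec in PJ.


Step 1: Q_s = Vr*rhoc*dT/1e12 = 4.0470e+09*2621.7*127.79/1e12 = 1355.854 PJ
Step 2: Q_rec = Q_s * RF = 1355.854 * 0.113 = 153.21 PJ
Q_rec = 153.21 PJ


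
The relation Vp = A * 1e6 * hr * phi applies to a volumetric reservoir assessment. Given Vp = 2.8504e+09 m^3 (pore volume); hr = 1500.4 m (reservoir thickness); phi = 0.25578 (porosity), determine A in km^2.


A = Vp / (1e6 * hr * phi)
A = 2.8504e+09 / (1e6 * 1500.4 * 0.25578)
A = 7.4273 km^2


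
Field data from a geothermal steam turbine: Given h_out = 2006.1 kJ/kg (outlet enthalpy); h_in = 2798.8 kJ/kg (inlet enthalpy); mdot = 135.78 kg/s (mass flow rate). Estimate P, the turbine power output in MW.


P = mdot * (h_in - h_out) / 1000
P = 135.78 * (2798.8 - 2006.1) / 1000
P = 107.63 MW


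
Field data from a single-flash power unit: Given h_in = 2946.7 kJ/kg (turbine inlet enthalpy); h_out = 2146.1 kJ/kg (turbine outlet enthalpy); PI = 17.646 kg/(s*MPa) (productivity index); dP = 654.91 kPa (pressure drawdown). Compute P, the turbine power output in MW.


Step 1: mdot = PI * dP / 1000 = 17.646 * 654.91 / 1000 = 11.55654 kg/s
Step 2: P = mdot*(h_in - h_out)/1000 = 11.55654*(2946.7 - 2146.1)/1000 = 9.2522 MW
P = 9.2522 MW


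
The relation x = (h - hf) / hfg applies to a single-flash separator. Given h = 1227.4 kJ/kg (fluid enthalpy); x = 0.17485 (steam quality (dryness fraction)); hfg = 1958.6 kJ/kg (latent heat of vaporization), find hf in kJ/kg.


hf = h - x * hfg
hf = 1227.4 - 0.17485 * 1958.6
hf = 884.94 kJ/kg


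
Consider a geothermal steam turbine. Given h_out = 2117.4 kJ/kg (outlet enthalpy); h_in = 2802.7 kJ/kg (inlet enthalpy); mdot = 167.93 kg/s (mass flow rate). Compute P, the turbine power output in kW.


P = mdot * (h_in - h_out) / 1000
P = 167.93 * (2802.7 - 2117.4) / 1000
P = 115.0824 MW
Convert: 115.0824 MW * 1000.0 = 1.1508e+05 kW
P = 1.1508e+05 kW


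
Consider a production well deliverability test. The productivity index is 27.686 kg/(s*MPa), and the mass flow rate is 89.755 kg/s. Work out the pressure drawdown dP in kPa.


dP = mdot * 1000 / PI
dP = 89.755 * 1000 / 27.686
dP = 3241.9 kPa


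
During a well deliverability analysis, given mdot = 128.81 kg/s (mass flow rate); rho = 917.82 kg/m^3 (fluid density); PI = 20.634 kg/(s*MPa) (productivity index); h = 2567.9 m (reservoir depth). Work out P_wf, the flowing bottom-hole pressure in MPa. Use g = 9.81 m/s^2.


Step 1: P_i = rho*g*h/1e6 = 917.82*9.81*2567.9/1e6 = 23.12089 MPa
Step 2: P_wf = P_i - mdot/PI = 23.12089 - 128.81/20.634 = 16.878 MPa
P_wf = 16.878 MPa


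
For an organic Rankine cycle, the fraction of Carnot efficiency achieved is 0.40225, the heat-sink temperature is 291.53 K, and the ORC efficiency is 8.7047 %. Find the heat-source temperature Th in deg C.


Th = Tc / (1 - (eta_orc/100)/f)
Th = 291.53 / (1 - (8.7047/100)/0.40225)
Th = 372.0394 K
Convert to deg C: 372.0394 - 273.15 = 98.889 deg C
Th = 98.889 deg C


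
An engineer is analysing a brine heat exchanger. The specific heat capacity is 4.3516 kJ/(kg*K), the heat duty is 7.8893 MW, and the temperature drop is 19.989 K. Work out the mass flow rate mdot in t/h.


mdot = Q * 1000 / (cp * dT)
mdot = 7.8893 * 1000 / (4.3516 * 19.989)
mdot = 90.69815 kg/s
Convert: 90.69815 kg/s * 3.6 = 326.51 t/h
mdot = 326.51 t/h


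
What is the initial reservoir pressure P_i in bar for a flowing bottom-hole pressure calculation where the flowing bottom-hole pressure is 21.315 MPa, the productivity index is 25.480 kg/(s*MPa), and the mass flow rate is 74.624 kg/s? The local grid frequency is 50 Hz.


P_i = P_wf + mdot / PI
P_i = 21.315 + 74.624 / 25.480
P_i = 24.24373 MPa
Convert: 24.24373 MPa * 10.0 = 242.44 bar
P_i = 242.44 bar


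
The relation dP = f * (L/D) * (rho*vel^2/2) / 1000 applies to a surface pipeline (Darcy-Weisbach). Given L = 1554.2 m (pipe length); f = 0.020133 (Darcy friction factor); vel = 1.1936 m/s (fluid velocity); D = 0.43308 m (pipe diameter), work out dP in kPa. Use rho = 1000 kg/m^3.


dP = f * (L/D) * (rho*vel^2/2) / 1000
dP = 0.020133 * (1554.2/0.43308) * (1000*1.1936^2/2) / 1000
dP = 51.468 kPa


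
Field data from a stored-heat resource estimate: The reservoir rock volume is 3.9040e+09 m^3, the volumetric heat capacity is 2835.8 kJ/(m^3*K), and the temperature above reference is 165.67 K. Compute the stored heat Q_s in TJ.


Q_s = Vr * rhoc * dT / 1e12
Q_s = 3.9040e+09 * 2835.8 * 165.67 / 1e12
Q_s = 1834.126 PJ
Convert: 1834.126 PJ * 1000.0 = 1.8341e+06 TJ
Q_s = 1.8341e+06 TJ


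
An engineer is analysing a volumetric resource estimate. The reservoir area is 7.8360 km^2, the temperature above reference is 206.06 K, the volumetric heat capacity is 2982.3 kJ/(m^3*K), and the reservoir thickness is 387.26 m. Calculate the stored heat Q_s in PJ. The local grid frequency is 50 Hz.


Step 1: Vr = A*1e6*hr = 7.836*1e6*387.26 = 3.034569e+09 m^3
Step 2: Q_s = Vr*rhoc*dT/1e12 = 3.034569e+09*2982.3*206.06/1e12 = 1864.8 PJ
Q_s = 1864.8 PJ


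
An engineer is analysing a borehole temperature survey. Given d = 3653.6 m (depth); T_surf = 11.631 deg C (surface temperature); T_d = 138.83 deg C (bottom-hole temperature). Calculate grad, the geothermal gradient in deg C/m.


grad = (T_d - T_surf) / d * 1000
grad = (138.83 - 11.631) / 3653.6 * 1000
grad = 34.81470 deg C/km
Convert: 34.81470 deg C/km * 0.001 = 0.034815 deg C/m
grad = 0.034815 deg C/m


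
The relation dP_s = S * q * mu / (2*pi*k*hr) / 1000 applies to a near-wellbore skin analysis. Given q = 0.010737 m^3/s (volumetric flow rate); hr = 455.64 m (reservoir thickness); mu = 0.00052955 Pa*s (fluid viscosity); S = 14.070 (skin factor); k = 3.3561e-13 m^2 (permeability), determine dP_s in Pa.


dP_s = S * q * mu / (2*pi*k*hr) / 1000
dP_s = 14.070 * 0.010737 * 0.00052955 / (2*pi*3.3561e-13*455.64) / 1000
dP_s = 83.26211 kPa
Convert: 83.26211 kPa * 1000.0 = 83262 Pa
dP_s = 83262 Pa


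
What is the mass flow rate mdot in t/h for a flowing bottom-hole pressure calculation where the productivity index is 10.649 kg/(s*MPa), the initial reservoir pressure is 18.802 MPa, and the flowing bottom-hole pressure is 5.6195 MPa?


mdot = (P_i - P_wf) * PI
mdot = (18.802 - 5.6195) * 10.649
mdot = 140.3804 kg/s
Convert: 140.3804 kg/s * 3.6 = 505.37 t/h
mdot = 505.37 t/h


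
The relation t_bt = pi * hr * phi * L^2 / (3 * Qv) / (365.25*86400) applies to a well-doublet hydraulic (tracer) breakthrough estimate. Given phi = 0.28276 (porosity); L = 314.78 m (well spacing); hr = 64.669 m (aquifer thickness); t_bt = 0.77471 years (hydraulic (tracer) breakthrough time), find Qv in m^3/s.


Qv = pi*hr*phi*L^2 / (3*t_bt*365.25*86400)
Qv = pi*64.669*0.28276*314.78^2 / (3*0.77471*365.25*86400)
Qv = 0.077609 m^3/s


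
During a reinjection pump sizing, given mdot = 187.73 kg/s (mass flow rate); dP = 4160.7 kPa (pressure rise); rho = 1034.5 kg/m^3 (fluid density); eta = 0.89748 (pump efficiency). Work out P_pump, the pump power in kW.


P_pump = mdot * dP / (rho * eta)
P_pump = 187.73 * 4160.7 / (1034.5 * 0.89748)
P_pump = 841.29 kW


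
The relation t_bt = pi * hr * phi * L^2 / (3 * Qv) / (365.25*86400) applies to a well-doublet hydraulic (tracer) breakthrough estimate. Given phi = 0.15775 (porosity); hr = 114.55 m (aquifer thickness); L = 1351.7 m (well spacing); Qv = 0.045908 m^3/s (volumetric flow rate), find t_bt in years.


t_bt = pi * hr * phi * L^2 / (3 * Qv) / (365.25*86400)
t_bt = pi * 114.55 * 0.15775 * 1351.7^2 / (3 * 0.045908) / (365.25*86400)
t_bt = 23.865 years


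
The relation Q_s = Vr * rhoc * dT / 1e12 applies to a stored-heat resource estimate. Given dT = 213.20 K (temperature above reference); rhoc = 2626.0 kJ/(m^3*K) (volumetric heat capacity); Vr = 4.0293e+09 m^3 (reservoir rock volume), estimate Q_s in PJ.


Q_s = Vr * rhoc * dT / 1e12
Q_s = 4.0293e+09 * 2626.0 * 213.20 / 1e12
Q_s = 2255.9 PJ


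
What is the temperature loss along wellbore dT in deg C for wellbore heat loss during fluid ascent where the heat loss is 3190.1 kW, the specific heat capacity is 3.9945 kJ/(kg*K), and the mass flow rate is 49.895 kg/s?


dT = Q_loss / (mdot * cp)
dT = 3190.1 / (49.895 * 3.9945)
dT = 16.00607 K
Convert (temperature difference, 1 K = 1 deg C): 16.00607 K = 16.00607 deg C
dT = 16.006 deg C


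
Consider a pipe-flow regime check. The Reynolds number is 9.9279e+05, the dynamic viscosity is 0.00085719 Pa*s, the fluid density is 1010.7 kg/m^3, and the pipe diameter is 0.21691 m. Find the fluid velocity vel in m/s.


vel = Re * mu / (rho * D)
vel = 9.9279e+05 * 0.00085719 / (1010.7 * 0.21691)
vel = 3.8818 m/s


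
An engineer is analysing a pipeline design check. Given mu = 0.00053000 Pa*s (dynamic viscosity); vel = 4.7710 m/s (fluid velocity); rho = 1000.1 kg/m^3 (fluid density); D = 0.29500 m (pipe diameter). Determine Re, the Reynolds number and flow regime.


Step 1: Re = rho*vel*D/mu = 1000.1*4.771*0.295/0.00053 = 2.6558e+06
Step 2: Re = 2.6558e+06 > 4000, so flow is turbulent.
Re = 2.6558e+06 (turbulent)


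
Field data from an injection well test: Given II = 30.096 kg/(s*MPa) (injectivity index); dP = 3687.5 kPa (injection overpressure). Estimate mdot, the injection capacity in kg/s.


mdot = II * dP / 1000
mdot = 30.096 * 3687.5 / 1000
mdot = 110.98 kg/s


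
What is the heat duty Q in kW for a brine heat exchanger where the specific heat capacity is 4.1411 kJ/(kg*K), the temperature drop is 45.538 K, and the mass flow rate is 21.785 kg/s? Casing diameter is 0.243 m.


Q = mdot * cp * dT / 1000
Q = 21.785 * 4.1411 * 45.538 / 1000
Q = 4.108159 MW
Convert: 4.108159 MW * 1000.0 = 4108.2 kW
Q = 4108.2 kW


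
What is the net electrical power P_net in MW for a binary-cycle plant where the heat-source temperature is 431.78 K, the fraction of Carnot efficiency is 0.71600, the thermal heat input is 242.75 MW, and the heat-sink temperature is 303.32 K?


Step 1: eta = (1 - Tc/Th)*f = (1 - 303.32/431.78)*0.716 = 0.2130190
Step 2: P_net = eta * Q_in = 0.2130190 * 242.75 = 51.710 MW
P_net = 51.710 MW


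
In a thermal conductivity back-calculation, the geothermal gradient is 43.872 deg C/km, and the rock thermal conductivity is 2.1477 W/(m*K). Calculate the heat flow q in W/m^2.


q = k * grad / 1000
q = 2.1477 * 43.872 / 1000
q = 0.094224 W/m^2


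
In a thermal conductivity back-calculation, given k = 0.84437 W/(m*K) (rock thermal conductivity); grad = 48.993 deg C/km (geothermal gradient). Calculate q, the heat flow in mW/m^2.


q = k * grad / 1000
q = 0.84437 * 48.993 / 1000
q = 0.04136822 W/m^2
Convert: 0.04136822 W/m^2 * 1000.0 = 41.368 mW/m^2
q = 41.368 mW/m^2


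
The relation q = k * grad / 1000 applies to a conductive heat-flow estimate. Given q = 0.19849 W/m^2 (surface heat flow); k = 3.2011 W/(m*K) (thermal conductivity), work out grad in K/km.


grad = q * 1000 / k
grad = 0.19849 * 1000 / 3.2011
grad = 62.00681 deg C/km
Convert: 62.00681 deg C/km * 1.0 = 62.007 K/km
grad = 62.007 K/km


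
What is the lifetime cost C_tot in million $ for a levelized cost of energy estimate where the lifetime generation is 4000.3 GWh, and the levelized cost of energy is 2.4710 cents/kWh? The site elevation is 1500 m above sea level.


C_tot = LCOE / 100 * E_tot
C_tot = 2.4710 / 100 * 4000.3
C_tot = 98.847 million $


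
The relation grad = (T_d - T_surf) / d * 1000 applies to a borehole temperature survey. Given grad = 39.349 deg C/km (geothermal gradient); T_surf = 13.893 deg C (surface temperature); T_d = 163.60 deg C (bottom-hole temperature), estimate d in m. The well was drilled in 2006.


d = (T_d - T_surf) / grad * 1000
d = (163.60 - 13.893) / 39.349 * 1000
d = 3804.6 m


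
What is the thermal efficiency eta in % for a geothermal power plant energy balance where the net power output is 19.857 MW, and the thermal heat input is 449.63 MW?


eta = W_net / Q_in * 100
eta = 19.857 / 449.63 * 100
eta = 4.4163 %


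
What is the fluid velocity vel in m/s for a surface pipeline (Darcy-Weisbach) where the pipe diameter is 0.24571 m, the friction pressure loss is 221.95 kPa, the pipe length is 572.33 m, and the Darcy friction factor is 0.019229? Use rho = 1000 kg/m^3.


vel = sqrt(dP*1000*2*D / (f*L*rho))
vel = sqrt(221.95*1000*2*0.24571 / (0.019229*572.33*1000))
vel = 3.1481 m/s


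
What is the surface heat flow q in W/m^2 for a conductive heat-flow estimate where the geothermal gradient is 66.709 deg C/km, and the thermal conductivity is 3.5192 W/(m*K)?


q = k * grad / 1000
q = 3.5192 * 66.709 / 1000
q = 0.23476 W/m^2


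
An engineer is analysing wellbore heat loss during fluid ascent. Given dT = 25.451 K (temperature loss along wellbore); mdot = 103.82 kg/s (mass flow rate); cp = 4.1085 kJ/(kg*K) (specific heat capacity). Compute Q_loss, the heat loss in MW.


Q_loss = mdot * cp * dT
Q_loss = 103.82 * 4.1085 * 25.451
Q_loss = 10855.98 kW
Convert: 10855.98 kW * 0.001 = 10.856 MW
Q_loss = 10.856 MW


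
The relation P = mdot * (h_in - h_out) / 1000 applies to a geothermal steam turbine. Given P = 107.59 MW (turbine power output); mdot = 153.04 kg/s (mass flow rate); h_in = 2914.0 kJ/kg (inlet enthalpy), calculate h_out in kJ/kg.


h_out = h_in - P * 1000 / mdot
h_out = 2914.0 - 107.59 * 1000 / 153.04
h_out = 2211.0 kJ/kg


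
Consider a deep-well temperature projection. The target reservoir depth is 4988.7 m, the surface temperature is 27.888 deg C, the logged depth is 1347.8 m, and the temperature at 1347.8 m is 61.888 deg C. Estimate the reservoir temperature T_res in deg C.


Step 1: grad = (T_d1 - T_surf)/d1 * 1000 = (61.888 - 27.888)/1347.8 * 1000 = 25.22629 deg C/km
Step 2: T_res = T_surf + grad*d2/1000 = 27.888 + 25.22629*4988.7/1000 = 153.73 deg C
T_res = 153.73 deg C


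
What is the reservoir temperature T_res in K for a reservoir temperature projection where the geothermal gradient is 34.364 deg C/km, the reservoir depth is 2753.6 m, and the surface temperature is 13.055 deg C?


T_res = T_surf + grad * d / 1000
T_res = 13.055 + 34.364 * 2753.6 / 1000
T_res = 107.6797 deg C
Convert to K: 107.6797 + 273.15 = 380.83 K
T_res = 380.83 K


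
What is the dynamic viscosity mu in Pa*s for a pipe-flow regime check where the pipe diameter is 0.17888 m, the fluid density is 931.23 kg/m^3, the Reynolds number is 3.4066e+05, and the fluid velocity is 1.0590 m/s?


mu = rho * vel * D / Re
mu = 931.23 * 1.0590 * 0.17888 / 3.4066e+05
mu = 0.00051784 Pa*s


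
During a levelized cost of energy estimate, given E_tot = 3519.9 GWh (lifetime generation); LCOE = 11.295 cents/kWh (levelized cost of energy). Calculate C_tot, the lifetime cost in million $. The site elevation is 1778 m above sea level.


C_tot = LCOE / 100 * E_tot
C_tot = 11.295 / 100 * 3519.9
C_tot = 397.57 million $


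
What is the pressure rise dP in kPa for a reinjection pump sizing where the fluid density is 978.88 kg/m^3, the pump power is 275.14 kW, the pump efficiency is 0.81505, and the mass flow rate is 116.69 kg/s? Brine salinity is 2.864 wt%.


dP = P_pump * rho * eta / mdot
dP = 275.14 * 978.88 * 0.81505 / 116.69
dP = 1881.2 kPa


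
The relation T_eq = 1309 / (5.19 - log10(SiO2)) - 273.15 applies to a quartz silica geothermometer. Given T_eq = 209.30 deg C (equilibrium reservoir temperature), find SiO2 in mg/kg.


SiO2 = 10^(5.19 - 1309/(T_eq + 273.15))
SiO2 = 10^(5.19 - 1309/(209.30 + 273.15))
SiO2 = 299.75 mg/kg


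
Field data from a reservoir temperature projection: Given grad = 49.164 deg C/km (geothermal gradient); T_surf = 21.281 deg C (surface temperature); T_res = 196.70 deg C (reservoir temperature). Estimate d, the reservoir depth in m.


d = (T_res - T_surf) / grad * 1000
d = (196.70 - 21.281) / 49.164 * 1000
d = 3568.0 m


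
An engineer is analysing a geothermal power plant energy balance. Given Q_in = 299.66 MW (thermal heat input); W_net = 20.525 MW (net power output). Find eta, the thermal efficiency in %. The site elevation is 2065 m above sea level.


eta = W_net / Q_in * 100
eta = 20.525 / 299.66 * 100
eta = 6.8494 %
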